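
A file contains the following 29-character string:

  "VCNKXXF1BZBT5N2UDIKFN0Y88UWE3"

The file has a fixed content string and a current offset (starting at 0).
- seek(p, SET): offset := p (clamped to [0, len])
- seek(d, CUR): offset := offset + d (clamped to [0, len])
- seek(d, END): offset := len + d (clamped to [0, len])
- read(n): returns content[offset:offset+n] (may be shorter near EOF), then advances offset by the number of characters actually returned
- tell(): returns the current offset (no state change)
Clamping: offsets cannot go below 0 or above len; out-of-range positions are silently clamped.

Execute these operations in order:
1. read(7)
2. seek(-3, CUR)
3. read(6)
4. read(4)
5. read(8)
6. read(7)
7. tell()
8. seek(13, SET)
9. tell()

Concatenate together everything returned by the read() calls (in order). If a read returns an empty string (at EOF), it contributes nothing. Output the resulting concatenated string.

After 1 (read(7)): returned 'VCNKXXF', offset=7
After 2 (seek(-3, CUR)): offset=4
After 3 (read(6)): returned 'XXF1BZ', offset=10
After 4 (read(4)): returned 'BT5N', offset=14
After 5 (read(8)): returned '2UDIKFN0', offset=22
After 6 (read(7)): returned 'Y88UWE3', offset=29
After 7 (tell()): offset=29
After 8 (seek(13, SET)): offset=13
After 9 (tell()): offset=13

Answer: VCNKXXFXXF1BZBT5N2UDIKFN0Y88UWE3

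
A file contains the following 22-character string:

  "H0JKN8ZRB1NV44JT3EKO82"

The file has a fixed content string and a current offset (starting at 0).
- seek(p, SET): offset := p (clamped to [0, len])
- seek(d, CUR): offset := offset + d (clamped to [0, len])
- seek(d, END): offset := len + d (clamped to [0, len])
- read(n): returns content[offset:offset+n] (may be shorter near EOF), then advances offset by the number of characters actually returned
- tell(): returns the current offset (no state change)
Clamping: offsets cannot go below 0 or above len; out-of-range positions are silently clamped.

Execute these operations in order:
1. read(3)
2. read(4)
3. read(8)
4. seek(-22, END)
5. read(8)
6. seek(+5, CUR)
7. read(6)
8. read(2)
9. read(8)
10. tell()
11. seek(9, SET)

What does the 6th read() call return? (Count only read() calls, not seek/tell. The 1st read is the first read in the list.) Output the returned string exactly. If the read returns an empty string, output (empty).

After 1 (read(3)): returned 'H0J', offset=3
After 2 (read(4)): returned 'KN8Z', offset=7
After 3 (read(8)): returned 'RB1NV44J', offset=15
After 4 (seek(-22, END)): offset=0
After 5 (read(8)): returned 'H0JKN8ZR', offset=8
After 6 (seek(+5, CUR)): offset=13
After 7 (read(6)): returned '4JT3EK', offset=19
After 8 (read(2)): returned 'O8', offset=21
After 9 (read(8)): returned '2', offset=22
After 10 (tell()): offset=22
After 11 (seek(9, SET)): offset=9

Answer: O8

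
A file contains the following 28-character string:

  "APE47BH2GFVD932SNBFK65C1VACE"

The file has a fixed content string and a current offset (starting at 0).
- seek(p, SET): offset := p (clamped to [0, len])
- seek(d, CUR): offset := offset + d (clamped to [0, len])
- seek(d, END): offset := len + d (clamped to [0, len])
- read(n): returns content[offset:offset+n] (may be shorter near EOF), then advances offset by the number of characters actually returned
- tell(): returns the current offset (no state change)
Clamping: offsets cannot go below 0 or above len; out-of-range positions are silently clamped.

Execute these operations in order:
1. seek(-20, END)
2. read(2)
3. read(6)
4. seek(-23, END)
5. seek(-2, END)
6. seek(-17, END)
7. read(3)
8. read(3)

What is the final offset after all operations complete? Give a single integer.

After 1 (seek(-20, END)): offset=8
After 2 (read(2)): returned 'GF', offset=10
After 3 (read(6)): returned 'VD932S', offset=16
After 4 (seek(-23, END)): offset=5
After 5 (seek(-2, END)): offset=26
After 6 (seek(-17, END)): offset=11
After 7 (read(3)): returned 'D93', offset=14
After 8 (read(3)): returned '2SN', offset=17

Answer: 17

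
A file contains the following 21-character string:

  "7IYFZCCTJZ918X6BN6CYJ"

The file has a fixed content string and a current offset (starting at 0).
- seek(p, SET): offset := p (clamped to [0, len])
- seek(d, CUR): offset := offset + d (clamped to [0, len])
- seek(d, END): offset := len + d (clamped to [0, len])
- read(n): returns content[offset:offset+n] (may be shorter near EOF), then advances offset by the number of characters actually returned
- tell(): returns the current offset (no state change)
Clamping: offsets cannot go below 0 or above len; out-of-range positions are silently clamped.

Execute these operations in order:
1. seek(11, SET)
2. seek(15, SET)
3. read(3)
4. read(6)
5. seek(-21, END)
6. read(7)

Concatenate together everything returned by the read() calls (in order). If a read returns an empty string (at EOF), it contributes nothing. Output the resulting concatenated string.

Answer: BN6CYJ7IYFZCC

Derivation:
After 1 (seek(11, SET)): offset=11
After 2 (seek(15, SET)): offset=15
After 3 (read(3)): returned 'BN6', offset=18
After 4 (read(6)): returned 'CYJ', offset=21
After 5 (seek(-21, END)): offset=0
After 6 (read(7)): returned '7IYFZCC', offset=7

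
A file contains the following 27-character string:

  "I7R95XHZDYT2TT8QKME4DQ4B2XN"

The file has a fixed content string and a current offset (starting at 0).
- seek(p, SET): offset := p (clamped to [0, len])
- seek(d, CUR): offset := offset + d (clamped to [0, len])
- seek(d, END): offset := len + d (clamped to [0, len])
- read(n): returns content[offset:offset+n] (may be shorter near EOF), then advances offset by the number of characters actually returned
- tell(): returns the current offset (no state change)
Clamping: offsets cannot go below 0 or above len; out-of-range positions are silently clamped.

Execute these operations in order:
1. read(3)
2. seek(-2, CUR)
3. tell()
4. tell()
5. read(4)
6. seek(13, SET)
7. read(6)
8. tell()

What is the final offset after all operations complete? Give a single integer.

After 1 (read(3)): returned 'I7R', offset=3
After 2 (seek(-2, CUR)): offset=1
After 3 (tell()): offset=1
After 4 (tell()): offset=1
After 5 (read(4)): returned '7R95', offset=5
After 6 (seek(13, SET)): offset=13
After 7 (read(6)): returned 'T8QKME', offset=19
After 8 (tell()): offset=19

Answer: 19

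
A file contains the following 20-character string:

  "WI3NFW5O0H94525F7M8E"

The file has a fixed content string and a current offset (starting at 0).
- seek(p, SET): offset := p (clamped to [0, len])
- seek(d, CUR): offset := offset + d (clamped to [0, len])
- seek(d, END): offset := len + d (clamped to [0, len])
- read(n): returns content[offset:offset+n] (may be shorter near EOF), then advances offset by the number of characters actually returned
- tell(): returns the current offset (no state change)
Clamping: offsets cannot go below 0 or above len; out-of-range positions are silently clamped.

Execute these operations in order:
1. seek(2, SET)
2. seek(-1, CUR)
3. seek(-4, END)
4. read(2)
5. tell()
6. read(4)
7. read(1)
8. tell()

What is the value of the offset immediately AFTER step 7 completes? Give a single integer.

After 1 (seek(2, SET)): offset=2
After 2 (seek(-1, CUR)): offset=1
After 3 (seek(-4, END)): offset=16
After 4 (read(2)): returned '7M', offset=18
After 5 (tell()): offset=18
After 6 (read(4)): returned '8E', offset=20
After 7 (read(1)): returned '', offset=20

Answer: 20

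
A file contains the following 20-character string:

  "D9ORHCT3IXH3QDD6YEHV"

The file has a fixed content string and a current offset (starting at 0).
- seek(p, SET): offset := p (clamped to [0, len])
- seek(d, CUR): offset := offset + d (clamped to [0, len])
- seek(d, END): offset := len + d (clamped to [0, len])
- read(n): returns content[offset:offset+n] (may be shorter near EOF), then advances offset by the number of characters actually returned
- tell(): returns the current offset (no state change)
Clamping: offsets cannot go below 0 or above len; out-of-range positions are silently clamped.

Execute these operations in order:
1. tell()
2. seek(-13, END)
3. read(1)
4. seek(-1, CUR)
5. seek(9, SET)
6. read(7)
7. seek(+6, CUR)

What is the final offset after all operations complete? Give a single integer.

After 1 (tell()): offset=0
After 2 (seek(-13, END)): offset=7
After 3 (read(1)): returned '3', offset=8
After 4 (seek(-1, CUR)): offset=7
After 5 (seek(9, SET)): offset=9
After 6 (read(7)): returned 'XH3QDD6', offset=16
After 7 (seek(+6, CUR)): offset=20

Answer: 20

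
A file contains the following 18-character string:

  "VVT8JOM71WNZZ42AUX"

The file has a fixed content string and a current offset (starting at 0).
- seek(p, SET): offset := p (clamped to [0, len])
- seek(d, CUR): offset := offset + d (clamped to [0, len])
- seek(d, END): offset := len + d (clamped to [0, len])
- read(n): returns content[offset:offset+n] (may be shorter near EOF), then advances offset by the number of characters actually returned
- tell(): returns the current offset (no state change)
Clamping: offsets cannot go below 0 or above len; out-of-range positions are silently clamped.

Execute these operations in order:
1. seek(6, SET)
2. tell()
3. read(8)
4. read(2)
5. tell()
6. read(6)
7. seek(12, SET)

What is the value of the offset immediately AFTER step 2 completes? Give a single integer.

After 1 (seek(6, SET)): offset=6
After 2 (tell()): offset=6

Answer: 6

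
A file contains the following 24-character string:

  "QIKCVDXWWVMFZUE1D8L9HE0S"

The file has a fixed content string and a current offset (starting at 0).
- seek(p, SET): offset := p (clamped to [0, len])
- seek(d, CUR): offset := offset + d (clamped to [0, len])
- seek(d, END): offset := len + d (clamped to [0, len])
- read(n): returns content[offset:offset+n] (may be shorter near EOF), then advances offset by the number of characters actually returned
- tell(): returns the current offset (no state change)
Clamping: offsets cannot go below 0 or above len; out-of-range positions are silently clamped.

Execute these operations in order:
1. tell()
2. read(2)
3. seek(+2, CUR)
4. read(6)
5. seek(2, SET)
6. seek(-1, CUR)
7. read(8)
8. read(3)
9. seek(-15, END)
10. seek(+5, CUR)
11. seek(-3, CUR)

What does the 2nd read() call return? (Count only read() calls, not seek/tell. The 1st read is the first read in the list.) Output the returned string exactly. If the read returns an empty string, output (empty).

Answer: VDXWWV

Derivation:
After 1 (tell()): offset=0
After 2 (read(2)): returned 'QI', offset=2
After 3 (seek(+2, CUR)): offset=4
After 4 (read(6)): returned 'VDXWWV', offset=10
After 5 (seek(2, SET)): offset=2
After 6 (seek(-1, CUR)): offset=1
After 7 (read(8)): returned 'IKCVDXWW', offset=9
After 8 (read(3)): returned 'VMF', offset=12
After 9 (seek(-15, END)): offset=9
After 10 (seek(+5, CUR)): offset=14
After 11 (seek(-3, CUR)): offset=11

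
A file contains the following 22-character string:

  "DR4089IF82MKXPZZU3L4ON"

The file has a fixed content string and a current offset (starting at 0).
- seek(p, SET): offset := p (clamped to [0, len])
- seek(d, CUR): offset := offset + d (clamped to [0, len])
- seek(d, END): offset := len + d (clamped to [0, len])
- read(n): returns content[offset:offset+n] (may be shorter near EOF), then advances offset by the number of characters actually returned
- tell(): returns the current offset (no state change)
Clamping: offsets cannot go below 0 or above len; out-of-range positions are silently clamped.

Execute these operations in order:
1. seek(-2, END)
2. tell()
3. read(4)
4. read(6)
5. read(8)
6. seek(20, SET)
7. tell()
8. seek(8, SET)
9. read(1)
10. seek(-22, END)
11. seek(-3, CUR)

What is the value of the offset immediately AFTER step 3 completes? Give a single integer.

Answer: 22

Derivation:
After 1 (seek(-2, END)): offset=20
After 2 (tell()): offset=20
After 3 (read(4)): returned 'ON', offset=22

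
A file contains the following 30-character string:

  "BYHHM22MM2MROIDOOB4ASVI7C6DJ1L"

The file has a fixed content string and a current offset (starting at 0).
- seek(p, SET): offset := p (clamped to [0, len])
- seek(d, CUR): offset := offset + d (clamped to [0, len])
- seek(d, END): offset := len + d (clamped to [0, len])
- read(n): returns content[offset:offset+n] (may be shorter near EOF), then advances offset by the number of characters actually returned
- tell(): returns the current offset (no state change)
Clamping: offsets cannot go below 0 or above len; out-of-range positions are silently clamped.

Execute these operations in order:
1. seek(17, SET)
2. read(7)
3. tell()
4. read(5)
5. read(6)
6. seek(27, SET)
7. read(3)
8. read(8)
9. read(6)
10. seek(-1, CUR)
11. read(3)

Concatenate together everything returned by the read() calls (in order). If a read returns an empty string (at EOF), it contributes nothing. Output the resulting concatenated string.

Answer: B4ASVI7C6DJ1LJ1LL

Derivation:
After 1 (seek(17, SET)): offset=17
After 2 (read(7)): returned 'B4ASVI7', offset=24
After 3 (tell()): offset=24
After 4 (read(5)): returned 'C6DJ1', offset=29
After 5 (read(6)): returned 'L', offset=30
After 6 (seek(27, SET)): offset=27
After 7 (read(3)): returned 'J1L', offset=30
After 8 (read(8)): returned '', offset=30
After 9 (read(6)): returned '', offset=30
After 10 (seek(-1, CUR)): offset=29
After 11 (read(3)): returned 'L', offset=30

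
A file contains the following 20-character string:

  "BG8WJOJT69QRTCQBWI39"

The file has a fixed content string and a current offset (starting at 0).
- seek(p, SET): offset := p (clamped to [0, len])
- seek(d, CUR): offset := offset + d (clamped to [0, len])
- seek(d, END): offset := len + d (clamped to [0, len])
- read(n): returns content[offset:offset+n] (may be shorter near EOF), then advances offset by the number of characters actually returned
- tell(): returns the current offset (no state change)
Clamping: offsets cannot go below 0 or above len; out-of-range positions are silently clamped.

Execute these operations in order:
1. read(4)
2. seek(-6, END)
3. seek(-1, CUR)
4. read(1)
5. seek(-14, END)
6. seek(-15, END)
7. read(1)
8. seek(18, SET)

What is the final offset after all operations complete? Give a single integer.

Answer: 18

Derivation:
After 1 (read(4)): returned 'BG8W', offset=4
After 2 (seek(-6, END)): offset=14
After 3 (seek(-1, CUR)): offset=13
After 4 (read(1)): returned 'C', offset=14
After 5 (seek(-14, END)): offset=6
After 6 (seek(-15, END)): offset=5
After 7 (read(1)): returned 'O', offset=6
After 8 (seek(18, SET)): offset=18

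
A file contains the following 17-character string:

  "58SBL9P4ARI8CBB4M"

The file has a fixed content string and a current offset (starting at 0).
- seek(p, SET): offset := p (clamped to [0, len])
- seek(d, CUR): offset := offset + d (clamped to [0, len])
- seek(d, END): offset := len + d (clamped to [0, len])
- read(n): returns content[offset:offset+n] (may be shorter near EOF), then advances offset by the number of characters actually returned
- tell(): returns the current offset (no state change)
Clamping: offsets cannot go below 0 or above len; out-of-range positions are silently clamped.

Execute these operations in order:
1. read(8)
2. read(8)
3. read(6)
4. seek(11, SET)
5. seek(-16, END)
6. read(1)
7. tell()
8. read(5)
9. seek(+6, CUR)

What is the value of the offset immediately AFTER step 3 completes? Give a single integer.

Answer: 17

Derivation:
After 1 (read(8)): returned '58SBL9P4', offset=8
After 2 (read(8)): returned 'ARI8CBB4', offset=16
After 3 (read(6)): returned 'M', offset=17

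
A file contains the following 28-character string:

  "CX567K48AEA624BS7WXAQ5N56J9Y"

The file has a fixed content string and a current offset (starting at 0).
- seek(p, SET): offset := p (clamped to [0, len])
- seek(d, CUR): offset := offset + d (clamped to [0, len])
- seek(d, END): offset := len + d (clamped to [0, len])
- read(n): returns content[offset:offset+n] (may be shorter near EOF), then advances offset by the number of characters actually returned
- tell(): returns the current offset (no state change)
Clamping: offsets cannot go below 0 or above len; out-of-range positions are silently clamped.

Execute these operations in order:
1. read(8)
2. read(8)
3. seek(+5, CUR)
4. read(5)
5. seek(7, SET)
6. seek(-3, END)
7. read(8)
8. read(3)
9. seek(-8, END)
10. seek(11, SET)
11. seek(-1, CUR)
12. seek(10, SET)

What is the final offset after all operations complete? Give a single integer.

After 1 (read(8)): returned 'CX567K48', offset=8
After 2 (read(8)): returned 'AEA624BS', offset=16
After 3 (seek(+5, CUR)): offset=21
After 4 (read(5)): returned '5N56J', offset=26
After 5 (seek(7, SET)): offset=7
After 6 (seek(-3, END)): offset=25
After 7 (read(8)): returned 'J9Y', offset=28
After 8 (read(3)): returned '', offset=28
After 9 (seek(-8, END)): offset=20
After 10 (seek(11, SET)): offset=11
After 11 (seek(-1, CUR)): offset=10
After 12 (seek(10, SET)): offset=10

Answer: 10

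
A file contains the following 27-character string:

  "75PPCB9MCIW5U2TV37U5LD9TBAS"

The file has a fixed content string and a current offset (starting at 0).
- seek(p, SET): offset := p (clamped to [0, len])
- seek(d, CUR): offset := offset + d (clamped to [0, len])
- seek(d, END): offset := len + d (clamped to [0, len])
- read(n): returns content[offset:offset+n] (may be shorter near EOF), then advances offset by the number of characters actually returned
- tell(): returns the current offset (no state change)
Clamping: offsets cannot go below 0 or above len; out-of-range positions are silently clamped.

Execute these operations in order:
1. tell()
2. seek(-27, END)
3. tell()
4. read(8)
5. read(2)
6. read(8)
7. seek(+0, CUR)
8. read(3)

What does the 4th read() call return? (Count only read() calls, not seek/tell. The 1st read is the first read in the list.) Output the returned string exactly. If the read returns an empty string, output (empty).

After 1 (tell()): offset=0
After 2 (seek(-27, END)): offset=0
After 3 (tell()): offset=0
After 4 (read(8)): returned '75PPCB9M', offset=8
After 5 (read(2)): returned 'CI', offset=10
After 6 (read(8)): returned 'W5U2TV37', offset=18
After 7 (seek(+0, CUR)): offset=18
After 8 (read(3)): returned 'U5L', offset=21

Answer: U5L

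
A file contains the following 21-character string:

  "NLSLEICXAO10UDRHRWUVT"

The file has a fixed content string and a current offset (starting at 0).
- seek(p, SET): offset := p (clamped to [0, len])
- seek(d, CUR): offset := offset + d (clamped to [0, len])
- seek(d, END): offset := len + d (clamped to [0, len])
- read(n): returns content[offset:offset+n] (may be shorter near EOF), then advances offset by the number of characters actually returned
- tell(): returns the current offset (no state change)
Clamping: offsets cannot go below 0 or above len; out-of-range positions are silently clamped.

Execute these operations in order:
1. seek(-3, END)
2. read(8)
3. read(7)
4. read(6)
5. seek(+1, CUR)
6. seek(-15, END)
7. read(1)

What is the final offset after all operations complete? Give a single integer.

After 1 (seek(-3, END)): offset=18
After 2 (read(8)): returned 'UVT', offset=21
After 3 (read(7)): returned '', offset=21
After 4 (read(6)): returned '', offset=21
After 5 (seek(+1, CUR)): offset=21
After 6 (seek(-15, END)): offset=6
After 7 (read(1)): returned 'C', offset=7

Answer: 7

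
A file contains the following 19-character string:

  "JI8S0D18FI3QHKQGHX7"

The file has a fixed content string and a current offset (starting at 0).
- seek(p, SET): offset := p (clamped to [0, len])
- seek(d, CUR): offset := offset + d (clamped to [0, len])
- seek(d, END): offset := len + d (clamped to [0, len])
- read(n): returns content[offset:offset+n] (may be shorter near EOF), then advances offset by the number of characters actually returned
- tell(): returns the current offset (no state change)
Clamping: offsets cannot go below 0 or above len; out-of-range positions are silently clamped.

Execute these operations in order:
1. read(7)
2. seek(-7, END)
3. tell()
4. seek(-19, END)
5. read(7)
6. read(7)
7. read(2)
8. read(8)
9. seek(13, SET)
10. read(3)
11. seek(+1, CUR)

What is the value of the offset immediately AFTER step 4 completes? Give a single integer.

After 1 (read(7)): returned 'JI8S0D1', offset=7
After 2 (seek(-7, END)): offset=12
After 3 (tell()): offset=12
After 4 (seek(-19, END)): offset=0

Answer: 0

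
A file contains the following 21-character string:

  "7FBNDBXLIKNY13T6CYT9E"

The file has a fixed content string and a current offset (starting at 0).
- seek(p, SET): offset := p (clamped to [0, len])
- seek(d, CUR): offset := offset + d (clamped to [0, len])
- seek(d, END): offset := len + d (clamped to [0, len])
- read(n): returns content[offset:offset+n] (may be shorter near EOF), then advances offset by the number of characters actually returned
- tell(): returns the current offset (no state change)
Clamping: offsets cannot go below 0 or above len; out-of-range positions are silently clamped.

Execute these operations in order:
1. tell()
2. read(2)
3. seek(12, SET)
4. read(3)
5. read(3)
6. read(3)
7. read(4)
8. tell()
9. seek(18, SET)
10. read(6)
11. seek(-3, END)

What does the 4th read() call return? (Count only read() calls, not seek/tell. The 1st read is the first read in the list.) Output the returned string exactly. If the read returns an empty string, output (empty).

After 1 (tell()): offset=0
After 2 (read(2)): returned '7F', offset=2
After 3 (seek(12, SET)): offset=12
After 4 (read(3)): returned '13T', offset=15
After 5 (read(3)): returned '6CY', offset=18
After 6 (read(3)): returned 'T9E', offset=21
After 7 (read(4)): returned '', offset=21
After 8 (tell()): offset=21
After 9 (seek(18, SET)): offset=18
After 10 (read(6)): returned 'T9E', offset=21
After 11 (seek(-3, END)): offset=18

Answer: T9E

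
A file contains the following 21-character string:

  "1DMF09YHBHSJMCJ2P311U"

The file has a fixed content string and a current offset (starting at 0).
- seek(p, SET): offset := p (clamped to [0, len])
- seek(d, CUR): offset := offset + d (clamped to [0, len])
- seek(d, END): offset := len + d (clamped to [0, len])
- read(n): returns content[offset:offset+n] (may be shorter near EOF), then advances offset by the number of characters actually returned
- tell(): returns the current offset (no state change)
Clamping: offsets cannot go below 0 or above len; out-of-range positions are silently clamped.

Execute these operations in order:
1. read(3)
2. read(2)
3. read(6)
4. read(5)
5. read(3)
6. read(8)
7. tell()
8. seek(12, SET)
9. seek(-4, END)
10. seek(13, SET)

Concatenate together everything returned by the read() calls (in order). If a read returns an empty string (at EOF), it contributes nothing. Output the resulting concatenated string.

After 1 (read(3)): returned '1DM', offset=3
After 2 (read(2)): returned 'F0', offset=5
After 3 (read(6)): returned '9YHBHS', offset=11
After 4 (read(5)): returned 'JMCJ2', offset=16
After 5 (read(3)): returned 'P31', offset=19
After 6 (read(8)): returned '1U', offset=21
After 7 (tell()): offset=21
After 8 (seek(12, SET)): offset=12
After 9 (seek(-4, END)): offset=17
After 10 (seek(13, SET)): offset=13

Answer: 1DMF09YHBHSJMCJ2P311U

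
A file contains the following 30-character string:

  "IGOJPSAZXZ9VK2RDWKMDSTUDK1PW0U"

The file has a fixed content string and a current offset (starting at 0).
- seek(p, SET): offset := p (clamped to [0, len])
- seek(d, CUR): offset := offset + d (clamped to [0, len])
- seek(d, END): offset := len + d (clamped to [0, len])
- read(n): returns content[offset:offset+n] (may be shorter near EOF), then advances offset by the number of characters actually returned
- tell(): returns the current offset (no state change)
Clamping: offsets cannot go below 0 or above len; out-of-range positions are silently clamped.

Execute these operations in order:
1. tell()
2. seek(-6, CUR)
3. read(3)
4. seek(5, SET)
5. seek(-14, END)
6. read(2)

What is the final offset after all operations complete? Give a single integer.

Answer: 18

Derivation:
After 1 (tell()): offset=0
After 2 (seek(-6, CUR)): offset=0
After 3 (read(3)): returned 'IGO', offset=3
After 4 (seek(5, SET)): offset=5
After 5 (seek(-14, END)): offset=16
After 6 (read(2)): returned 'WK', offset=18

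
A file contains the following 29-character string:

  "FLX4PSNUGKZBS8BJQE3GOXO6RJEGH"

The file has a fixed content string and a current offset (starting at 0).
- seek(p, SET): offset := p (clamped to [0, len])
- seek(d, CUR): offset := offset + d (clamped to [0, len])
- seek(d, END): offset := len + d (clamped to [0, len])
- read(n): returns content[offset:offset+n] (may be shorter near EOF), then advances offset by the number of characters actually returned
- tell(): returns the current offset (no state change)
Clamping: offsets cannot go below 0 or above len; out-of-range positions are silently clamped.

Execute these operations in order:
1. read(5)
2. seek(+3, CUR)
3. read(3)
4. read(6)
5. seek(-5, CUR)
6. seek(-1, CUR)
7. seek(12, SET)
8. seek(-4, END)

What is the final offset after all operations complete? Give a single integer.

After 1 (read(5)): returned 'FLX4P', offset=5
After 2 (seek(+3, CUR)): offset=8
After 3 (read(3)): returned 'GKZ', offset=11
After 4 (read(6)): returned 'BS8BJQ', offset=17
After 5 (seek(-5, CUR)): offset=12
After 6 (seek(-1, CUR)): offset=11
After 7 (seek(12, SET)): offset=12
After 8 (seek(-4, END)): offset=25

Answer: 25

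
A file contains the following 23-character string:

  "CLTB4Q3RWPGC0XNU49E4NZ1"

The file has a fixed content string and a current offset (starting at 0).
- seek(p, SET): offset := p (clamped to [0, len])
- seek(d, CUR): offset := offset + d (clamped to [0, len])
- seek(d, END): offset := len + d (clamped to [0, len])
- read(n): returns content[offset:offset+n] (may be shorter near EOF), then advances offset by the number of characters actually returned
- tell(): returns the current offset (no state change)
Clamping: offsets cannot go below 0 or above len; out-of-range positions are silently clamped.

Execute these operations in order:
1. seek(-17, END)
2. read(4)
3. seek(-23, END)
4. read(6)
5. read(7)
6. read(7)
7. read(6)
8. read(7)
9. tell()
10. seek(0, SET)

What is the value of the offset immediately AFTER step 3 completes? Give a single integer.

After 1 (seek(-17, END)): offset=6
After 2 (read(4)): returned '3RWP', offset=10
After 3 (seek(-23, END)): offset=0

Answer: 0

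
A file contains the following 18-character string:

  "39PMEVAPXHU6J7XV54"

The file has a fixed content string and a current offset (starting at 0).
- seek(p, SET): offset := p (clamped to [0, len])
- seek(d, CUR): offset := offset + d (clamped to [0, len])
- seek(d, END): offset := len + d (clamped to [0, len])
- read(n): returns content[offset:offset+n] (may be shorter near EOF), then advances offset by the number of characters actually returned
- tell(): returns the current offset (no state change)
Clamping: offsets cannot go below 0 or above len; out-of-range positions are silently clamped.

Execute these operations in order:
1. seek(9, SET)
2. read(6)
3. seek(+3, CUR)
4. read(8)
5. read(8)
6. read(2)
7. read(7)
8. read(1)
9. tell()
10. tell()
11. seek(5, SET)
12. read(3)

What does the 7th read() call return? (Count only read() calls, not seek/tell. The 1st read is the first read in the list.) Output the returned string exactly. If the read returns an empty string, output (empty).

After 1 (seek(9, SET)): offset=9
After 2 (read(6)): returned 'HU6J7X', offset=15
After 3 (seek(+3, CUR)): offset=18
After 4 (read(8)): returned '', offset=18
After 5 (read(8)): returned '', offset=18
After 6 (read(2)): returned '', offset=18
After 7 (read(7)): returned '', offset=18
After 8 (read(1)): returned '', offset=18
After 9 (tell()): offset=18
After 10 (tell()): offset=18
After 11 (seek(5, SET)): offset=5
After 12 (read(3)): returned 'VAP', offset=8

Answer: VAP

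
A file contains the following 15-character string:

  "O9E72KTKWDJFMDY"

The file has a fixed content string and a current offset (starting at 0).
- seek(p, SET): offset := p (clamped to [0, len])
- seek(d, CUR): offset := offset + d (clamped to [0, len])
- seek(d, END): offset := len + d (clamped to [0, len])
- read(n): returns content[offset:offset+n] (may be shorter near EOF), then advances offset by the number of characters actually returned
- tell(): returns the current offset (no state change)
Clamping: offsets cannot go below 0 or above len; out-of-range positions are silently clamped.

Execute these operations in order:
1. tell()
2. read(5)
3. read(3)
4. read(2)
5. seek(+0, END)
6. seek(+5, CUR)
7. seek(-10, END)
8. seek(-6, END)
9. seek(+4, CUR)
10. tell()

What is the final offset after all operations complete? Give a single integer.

After 1 (tell()): offset=0
After 2 (read(5)): returned 'O9E72', offset=5
After 3 (read(3)): returned 'KTK', offset=8
After 4 (read(2)): returned 'WD', offset=10
After 5 (seek(+0, END)): offset=15
After 6 (seek(+5, CUR)): offset=15
After 7 (seek(-10, END)): offset=5
After 8 (seek(-6, END)): offset=9
After 9 (seek(+4, CUR)): offset=13
After 10 (tell()): offset=13

Answer: 13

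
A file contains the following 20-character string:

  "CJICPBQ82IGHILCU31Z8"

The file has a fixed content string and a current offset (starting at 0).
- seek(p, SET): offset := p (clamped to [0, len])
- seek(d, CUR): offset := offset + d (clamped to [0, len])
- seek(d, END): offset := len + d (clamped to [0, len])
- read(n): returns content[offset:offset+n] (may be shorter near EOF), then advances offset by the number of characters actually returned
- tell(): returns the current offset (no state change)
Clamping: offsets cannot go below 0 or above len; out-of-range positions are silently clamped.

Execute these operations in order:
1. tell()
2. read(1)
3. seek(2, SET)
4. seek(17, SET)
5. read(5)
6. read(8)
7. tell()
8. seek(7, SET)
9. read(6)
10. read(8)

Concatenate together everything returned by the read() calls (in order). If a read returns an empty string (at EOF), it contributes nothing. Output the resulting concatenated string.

After 1 (tell()): offset=0
After 2 (read(1)): returned 'C', offset=1
After 3 (seek(2, SET)): offset=2
After 4 (seek(17, SET)): offset=17
After 5 (read(5)): returned '1Z8', offset=20
After 6 (read(8)): returned '', offset=20
After 7 (tell()): offset=20
After 8 (seek(7, SET)): offset=7
After 9 (read(6)): returned '82IGHI', offset=13
After 10 (read(8)): returned 'LCU31Z8', offset=20

Answer: C1Z882IGHILCU31Z8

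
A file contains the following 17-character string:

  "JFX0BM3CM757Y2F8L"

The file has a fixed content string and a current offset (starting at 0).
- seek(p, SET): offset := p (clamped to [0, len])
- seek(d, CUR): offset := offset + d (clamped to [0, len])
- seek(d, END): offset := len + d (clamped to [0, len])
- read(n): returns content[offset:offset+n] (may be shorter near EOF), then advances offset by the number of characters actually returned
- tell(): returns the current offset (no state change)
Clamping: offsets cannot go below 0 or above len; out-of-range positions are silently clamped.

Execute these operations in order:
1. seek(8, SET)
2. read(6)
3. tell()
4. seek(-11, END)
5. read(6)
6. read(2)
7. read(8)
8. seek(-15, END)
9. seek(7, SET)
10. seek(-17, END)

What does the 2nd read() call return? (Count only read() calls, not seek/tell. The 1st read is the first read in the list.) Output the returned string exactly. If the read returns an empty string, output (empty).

After 1 (seek(8, SET)): offset=8
After 2 (read(6)): returned 'M757Y2', offset=14
After 3 (tell()): offset=14
After 4 (seek(-11, END)): offset=6
After 5 (read(6)): returned '3CM757', offset=12
After 6 (read(2)): returned 'Y2', offset=14
After 7 (read(8)): returned 'F8L', offset=17
After 8 (seek(-15, END)): offset=2
After 9 (seek(7, SET)): offset=7
After 10 (seek(-17, END)): offset=0

Answer: 3CM757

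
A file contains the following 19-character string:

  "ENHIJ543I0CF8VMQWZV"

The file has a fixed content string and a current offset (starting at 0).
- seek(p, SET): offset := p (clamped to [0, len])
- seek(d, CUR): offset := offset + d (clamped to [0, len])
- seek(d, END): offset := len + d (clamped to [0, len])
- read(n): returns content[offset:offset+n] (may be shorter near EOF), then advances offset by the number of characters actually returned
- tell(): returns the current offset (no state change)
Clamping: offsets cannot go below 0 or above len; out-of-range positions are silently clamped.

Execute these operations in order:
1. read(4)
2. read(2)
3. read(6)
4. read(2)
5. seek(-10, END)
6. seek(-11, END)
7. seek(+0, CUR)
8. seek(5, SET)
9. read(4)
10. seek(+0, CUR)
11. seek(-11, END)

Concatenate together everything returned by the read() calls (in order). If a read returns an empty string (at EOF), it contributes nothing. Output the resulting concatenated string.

Answer: ENHIJ543I0CF8V543I

Derivation:
After 1 (read(4)): returned 'ENHI', offset=4
After 2 (read(2)): returned 'J5', offset=6
After 3 (read(6)): returned '43I0CF', offset=12
After 4 (read(2)): returned '8V', offset=14
After 5 (seek(-10, END)): offset=9
After 6 (seek(-11, END)): offset=8
After 7 (seek(+0, CUR)): offset=8
After 8 (seek(5, SET)): offset=5
After 9 (read(4)): returned '543I', offset=9
After 10 (seek(+0, CUR)): offset=9
After 11 (seek(-11, END)): offset=8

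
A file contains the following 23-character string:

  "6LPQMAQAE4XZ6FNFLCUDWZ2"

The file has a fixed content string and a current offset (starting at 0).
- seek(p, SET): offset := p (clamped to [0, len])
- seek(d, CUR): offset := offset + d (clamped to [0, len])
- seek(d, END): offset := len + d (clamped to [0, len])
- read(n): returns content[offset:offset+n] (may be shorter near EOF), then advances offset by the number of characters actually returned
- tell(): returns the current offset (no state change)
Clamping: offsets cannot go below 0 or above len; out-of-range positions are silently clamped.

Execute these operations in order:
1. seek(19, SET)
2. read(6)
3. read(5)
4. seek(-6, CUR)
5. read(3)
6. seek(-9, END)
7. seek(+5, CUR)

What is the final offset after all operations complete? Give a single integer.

After 1 (seek(19, SET)): offset=19
After 2 (read(6)): returned 'DWZ2', offset=23
After 3 (read(5)): returned '', offset=23
After 4 (seek(-6, CUR)): offset=17
After 5 (read(3)): returned 'CUD', offset=20
After 6 (seek(-9, END)): offset=14
After 7 (seek(+5, CUR)): offset=19

Answer: 19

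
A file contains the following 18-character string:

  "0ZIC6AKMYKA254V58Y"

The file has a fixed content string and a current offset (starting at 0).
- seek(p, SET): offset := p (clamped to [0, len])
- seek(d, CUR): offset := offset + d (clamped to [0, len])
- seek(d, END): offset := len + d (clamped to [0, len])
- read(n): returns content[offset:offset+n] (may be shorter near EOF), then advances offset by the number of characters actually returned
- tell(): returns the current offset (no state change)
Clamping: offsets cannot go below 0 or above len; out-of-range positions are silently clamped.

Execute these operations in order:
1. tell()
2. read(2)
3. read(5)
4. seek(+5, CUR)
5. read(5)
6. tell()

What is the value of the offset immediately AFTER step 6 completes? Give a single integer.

Answer: 17

Derivation:
After 1 (tell()): offset=0
After 2 (read(2)): returned '0Z', offset=2
After 3 (read(5)): returned 'IC6AK', offset=7
After 4 (seek(+5, CUR)): offset=12
After 5 (read(5)): returned '54V58', offset=17
After 6 (tell()): offset=17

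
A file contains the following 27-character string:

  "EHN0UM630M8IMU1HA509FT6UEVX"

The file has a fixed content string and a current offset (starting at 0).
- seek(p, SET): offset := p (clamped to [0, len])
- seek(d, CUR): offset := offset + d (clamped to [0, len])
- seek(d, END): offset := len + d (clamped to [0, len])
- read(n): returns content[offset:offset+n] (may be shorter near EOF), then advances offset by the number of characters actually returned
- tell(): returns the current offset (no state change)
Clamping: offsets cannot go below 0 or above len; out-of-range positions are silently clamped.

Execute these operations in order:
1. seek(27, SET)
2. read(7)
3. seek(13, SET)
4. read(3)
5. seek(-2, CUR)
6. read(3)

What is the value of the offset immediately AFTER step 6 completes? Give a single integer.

After 1 (seek(27, SET)): offset=27
After 2 (read(7)): returned '', offset=27
After 3 (seek(13, SET)): offset=13
After 4 (read(3)): returned 'U1H', offset=16
After 5 (seek(-2, CUR)): offset=14
After 6 (read(3)): returned '1HA', offset=17

Answer: 17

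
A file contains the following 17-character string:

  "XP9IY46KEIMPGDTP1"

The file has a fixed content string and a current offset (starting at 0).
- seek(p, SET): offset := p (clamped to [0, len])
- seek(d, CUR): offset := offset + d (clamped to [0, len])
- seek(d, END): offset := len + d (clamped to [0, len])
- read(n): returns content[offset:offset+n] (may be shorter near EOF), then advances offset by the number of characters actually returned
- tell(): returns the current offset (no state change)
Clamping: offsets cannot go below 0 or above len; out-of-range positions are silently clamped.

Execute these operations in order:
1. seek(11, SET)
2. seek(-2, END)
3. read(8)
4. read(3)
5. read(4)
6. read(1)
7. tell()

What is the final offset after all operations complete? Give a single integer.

Answer: 17

Derivation:
After 1 (seek(11, SET)): offset=11
After 2 (seek(-2, END)): offset=15
After 3 (read(8)): returned 'P1', offset=17
After 4 (read(3)): returned '', offset=17
After 5 (read(4)): returned '', offset=17
After 6 (read(1)): returned '', offset=17
After 7 (tell()): offset=17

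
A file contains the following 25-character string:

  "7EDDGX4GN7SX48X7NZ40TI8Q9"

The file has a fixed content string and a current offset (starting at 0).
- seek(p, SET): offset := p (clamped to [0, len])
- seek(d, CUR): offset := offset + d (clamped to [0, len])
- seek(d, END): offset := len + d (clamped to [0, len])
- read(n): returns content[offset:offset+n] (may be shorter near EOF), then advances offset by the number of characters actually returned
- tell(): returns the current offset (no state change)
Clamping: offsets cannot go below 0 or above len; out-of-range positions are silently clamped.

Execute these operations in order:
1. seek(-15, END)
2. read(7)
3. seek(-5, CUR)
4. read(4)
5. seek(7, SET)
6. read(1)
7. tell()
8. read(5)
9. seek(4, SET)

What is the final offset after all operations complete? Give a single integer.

Answer: 4

Derivation:
After 1 (seek(-15, END)): offset=10
After 2 (read(7)): returned 'SX48X7N', offset=17
After 3 (seek(-5, CUR)): offset=12
After 4 (read(4)): returned '48X7', offset=16
After 5 (seek(7, SET)): offset=7
After 6 (read(1)): returned 'G', offset=8
After 7 (tell()): offset=8
After 8 (read(5)): returned 'N7SX4', offset=13
After 9 (seek(4, SET)): offset=4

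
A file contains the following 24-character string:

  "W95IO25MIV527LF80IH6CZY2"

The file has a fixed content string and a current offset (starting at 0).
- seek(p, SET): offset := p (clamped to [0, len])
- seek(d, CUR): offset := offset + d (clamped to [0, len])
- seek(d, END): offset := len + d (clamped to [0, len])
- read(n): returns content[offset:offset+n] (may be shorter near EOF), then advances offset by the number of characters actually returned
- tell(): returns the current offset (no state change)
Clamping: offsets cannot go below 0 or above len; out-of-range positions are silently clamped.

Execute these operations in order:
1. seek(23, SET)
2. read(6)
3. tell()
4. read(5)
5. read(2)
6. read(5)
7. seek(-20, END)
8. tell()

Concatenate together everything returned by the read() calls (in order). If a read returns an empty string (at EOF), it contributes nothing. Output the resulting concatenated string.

Answer: 2

Derivation:
After 1 (seek(23, SET)): offset=23
After 2 (read(6)): returned '2', offset=24
After 3 (tell()): offset=24
After 4 (read(5)): returned '', offset=24
After 5 (read(2)): returned '', offset=24
After 6 (read(5)): returned '', offset=24
After 7 (seek(-20, END)): offset=4
After 8 (tell()): offset=4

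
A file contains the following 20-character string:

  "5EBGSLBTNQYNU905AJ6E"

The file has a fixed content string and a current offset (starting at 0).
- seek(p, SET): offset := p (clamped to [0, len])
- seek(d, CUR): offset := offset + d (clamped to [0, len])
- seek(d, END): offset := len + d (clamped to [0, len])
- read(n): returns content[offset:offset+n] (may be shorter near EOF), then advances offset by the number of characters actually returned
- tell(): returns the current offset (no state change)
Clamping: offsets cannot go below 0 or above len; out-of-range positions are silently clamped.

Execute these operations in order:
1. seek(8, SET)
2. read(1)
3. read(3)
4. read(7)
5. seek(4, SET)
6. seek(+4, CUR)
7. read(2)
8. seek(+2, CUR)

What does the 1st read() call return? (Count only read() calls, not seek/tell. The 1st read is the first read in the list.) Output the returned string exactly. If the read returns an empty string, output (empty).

After 1 (seek(8, SET)): offset=8
After 2 (read(1)): returned 'N', offset=9
After 3 (read(3)): returned 'QYN', offset=12
After 4 (read(7)): returned 'U905AJ6', offset=19
After 5 (seek(4, SET)): offset=4
After 6 (seek(+4, CUR)): offset=8
After 7 (read(2)): returned 'NQ', offset=10
After 8 (seek(+2, CUR)): offset=12

Answer: N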